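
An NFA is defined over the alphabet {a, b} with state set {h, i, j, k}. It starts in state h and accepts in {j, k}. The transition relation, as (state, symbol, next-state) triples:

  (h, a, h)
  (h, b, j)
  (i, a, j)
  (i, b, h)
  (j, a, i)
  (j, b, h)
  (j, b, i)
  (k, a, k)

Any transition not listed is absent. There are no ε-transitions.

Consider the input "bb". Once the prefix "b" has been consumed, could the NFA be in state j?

Yes

Start in {h}.
Read 'b': {h} → {j}.
State j is in {j}.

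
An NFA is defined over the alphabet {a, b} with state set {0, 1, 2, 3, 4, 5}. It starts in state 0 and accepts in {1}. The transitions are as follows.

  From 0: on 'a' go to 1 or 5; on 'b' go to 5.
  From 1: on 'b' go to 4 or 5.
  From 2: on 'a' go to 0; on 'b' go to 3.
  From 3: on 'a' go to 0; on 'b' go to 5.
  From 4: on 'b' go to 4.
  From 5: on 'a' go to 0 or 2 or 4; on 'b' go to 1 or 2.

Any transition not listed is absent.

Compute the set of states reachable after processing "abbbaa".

Start in {0}.
Read 'a': 0→{1, 5}; now {1, 5}.
Read 'b': 1→{4, 5}, 5→{1, 2}; now {1, 2, 4, 5}.
Read 'b': 1→{4, 5}, 2→{3}, 4→{4}, 5→{1, 2}; now {1, 2, 3, 4, 5}.
Read 'b': 1→{4, 5}, 2→{3}, 3→{5}, 4→{4}, 5→{1, 2}; now {1, 2, 3, 4, 5}.
Read 'a': 1→∅, 2→{0}, 3→{0}, 4→∅, 5→{0, 2, 4}; now {0, 2, 4}.
Read 'a': 0→{1, 5}, 2→{0}, 4→∅; now {0, 1, 5}.

{0, 1, 5}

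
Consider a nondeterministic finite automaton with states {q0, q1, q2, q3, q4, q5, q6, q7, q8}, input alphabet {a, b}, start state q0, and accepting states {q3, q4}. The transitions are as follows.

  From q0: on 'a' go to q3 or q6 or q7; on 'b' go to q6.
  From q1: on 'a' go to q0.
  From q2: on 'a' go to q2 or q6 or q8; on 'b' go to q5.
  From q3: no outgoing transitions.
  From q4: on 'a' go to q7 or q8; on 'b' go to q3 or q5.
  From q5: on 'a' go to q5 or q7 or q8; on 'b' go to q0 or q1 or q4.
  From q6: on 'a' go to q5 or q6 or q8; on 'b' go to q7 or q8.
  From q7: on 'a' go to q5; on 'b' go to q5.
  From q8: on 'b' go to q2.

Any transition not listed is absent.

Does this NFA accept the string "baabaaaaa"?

No

Start in {q0}.
Read 'b': {q0} → {q6}.
Read 'a': {q6} → {q5, q6, q8}.
Read 'a': {q5, q6, q8} → {q5, q6, q7, q8}.
Read 'b': {q5, q6, q7, q8} → {q0, q1, q2, q4, q5, q7, q8}.
Read 'a': {q0, q1, q2, q4, q5, q7, q8} → {q0, q2, q3, q5, q6, q7, q8}.
Read 'a': {q0, q2, q3, q5, q6, q7, q8} → {q2, q3, q5, q6, q7, q8}.
Read 'a': {q2, q3, q5, q6, q7, q8} → {q2, q5, q6, q7, q8}.
Read 'a': {q2, q5, q6, q7, q8} → {q2, q5, q6, q7, q8}.
Read 'a': {q2, q5, q6, q7, q8} → {q2, q5, q6, q7, q8}.
The final set {q2, q5, q6, q7, q8} contains no accepting state.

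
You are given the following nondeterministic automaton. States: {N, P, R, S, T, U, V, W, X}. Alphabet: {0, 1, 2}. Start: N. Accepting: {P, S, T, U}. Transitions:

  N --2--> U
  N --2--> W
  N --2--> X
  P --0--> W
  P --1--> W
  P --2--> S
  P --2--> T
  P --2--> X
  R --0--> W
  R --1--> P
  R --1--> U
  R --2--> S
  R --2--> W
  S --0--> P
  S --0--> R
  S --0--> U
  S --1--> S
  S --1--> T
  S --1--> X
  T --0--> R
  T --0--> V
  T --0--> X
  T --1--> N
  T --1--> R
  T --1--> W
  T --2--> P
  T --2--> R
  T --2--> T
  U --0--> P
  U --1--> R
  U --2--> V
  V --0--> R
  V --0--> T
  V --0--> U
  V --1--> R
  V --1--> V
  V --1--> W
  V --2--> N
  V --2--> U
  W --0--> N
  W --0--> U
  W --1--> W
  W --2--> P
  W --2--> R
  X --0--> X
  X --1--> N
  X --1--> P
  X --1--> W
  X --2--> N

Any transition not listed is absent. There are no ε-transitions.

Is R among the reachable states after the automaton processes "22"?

Yes

Start in {N}.
Read '2': N→{U, W, X}; now {U, W, X}.
Read '2': U→{V}, W→{P, R}, X→{N}; now {N, P, R, V}.
State R is in {N, P, R, V}.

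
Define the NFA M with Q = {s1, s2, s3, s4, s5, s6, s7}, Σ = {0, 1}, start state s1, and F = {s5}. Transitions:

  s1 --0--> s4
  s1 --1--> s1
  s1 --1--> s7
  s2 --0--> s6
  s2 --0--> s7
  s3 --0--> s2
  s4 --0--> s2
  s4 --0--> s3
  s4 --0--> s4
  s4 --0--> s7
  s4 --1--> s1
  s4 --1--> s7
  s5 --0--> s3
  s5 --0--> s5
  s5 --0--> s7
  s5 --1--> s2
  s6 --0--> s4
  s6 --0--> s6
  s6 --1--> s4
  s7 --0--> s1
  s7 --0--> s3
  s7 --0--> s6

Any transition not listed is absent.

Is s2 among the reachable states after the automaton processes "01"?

No

Start in {s1}.
Read '0': {s1} → {s4}.
Read '1': {s4} → {s1, s7}.
State s2 is not in {s1, s7}.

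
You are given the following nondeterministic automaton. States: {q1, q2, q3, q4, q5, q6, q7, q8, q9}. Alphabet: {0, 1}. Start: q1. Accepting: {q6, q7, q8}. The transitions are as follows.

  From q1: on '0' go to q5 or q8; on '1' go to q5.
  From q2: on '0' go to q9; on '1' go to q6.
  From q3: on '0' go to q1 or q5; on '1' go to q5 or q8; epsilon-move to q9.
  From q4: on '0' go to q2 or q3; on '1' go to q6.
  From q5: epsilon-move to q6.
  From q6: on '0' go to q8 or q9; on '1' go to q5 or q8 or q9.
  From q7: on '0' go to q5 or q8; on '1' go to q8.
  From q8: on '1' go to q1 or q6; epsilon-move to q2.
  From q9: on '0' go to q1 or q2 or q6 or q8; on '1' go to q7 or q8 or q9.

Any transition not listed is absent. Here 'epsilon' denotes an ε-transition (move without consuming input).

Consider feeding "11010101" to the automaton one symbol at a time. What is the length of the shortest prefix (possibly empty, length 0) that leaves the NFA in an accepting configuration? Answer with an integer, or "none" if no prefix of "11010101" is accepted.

1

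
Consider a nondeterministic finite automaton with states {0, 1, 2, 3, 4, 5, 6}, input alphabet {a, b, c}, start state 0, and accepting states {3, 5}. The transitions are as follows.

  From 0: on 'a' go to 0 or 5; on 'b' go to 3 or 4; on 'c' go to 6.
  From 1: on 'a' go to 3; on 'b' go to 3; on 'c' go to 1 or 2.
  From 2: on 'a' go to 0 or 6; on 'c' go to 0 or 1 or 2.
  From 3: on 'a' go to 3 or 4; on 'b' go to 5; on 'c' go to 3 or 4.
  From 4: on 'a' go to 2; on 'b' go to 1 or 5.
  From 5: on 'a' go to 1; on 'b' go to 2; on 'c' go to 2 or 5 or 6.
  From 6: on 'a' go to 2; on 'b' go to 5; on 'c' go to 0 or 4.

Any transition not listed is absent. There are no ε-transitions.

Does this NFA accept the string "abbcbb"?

Yes

Start in {0}.
Read 'a': 0→{0, 5}; now {0, 5}.
Read 'b': 0→{3, 4}, 5→{2}; now {2, 3, 4}.
Read 'b': 2→∅, 3→{5}, 4→{1, 5}; now {1, 5}.
Read 'c': 1→{1, 2}, 5→{2, 5, 6}; now {1, 2, 5, 6}.
Read 'b': 1→{3}, 2→∅, 5→{2}, 6→{5}; now {2, 3, 5}.
Read 'b': 2→∅, 3→{5}, 5→{2}; now {2, 5}.
The final set {2, 5} contains the accepting state 5.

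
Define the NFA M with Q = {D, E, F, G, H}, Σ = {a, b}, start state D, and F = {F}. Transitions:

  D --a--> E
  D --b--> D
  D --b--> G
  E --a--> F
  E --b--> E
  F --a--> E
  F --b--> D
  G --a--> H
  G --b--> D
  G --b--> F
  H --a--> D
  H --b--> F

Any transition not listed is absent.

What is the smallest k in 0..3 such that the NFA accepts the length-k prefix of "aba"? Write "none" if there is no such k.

3

Start in {D}.
Read 'a': D→{E}; now {E}.
Read 'b': E→{E}; now {E}.
Read 'a': E→{F}; now {F}.
None of the earlier sets intersect F, but {F} does.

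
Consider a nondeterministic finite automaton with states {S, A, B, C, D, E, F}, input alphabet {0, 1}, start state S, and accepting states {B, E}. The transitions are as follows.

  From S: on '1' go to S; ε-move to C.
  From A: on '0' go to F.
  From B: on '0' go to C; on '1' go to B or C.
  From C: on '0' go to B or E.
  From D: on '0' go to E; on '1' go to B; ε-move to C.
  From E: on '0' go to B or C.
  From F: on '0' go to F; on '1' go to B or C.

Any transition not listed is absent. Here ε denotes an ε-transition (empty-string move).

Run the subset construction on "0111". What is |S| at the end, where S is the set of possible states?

Start: ε-closure({S}) = {S, C}.
Read '0': S→∅, C→{B, E}; now {B, E}.
Read '1': B→{B, C}, E→∅; now {B, C}.
Read '1': B→{B, C}, C→∅; now {B, C}.
Read '1': B→{B, C}, C→∅; now {B, C}.
That set has 2 states.

2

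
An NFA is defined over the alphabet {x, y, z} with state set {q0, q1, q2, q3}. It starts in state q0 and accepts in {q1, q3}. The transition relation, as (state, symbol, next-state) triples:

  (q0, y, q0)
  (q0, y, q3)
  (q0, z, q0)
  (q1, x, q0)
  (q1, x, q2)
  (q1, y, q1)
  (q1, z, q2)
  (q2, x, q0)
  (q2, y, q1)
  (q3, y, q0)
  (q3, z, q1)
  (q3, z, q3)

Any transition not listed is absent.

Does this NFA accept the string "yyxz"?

No

Start in {q0}.
Read 'y': q0→{q0, q3}; now {q0, q3}.
Read 'y': q0→{q0, q3}, q3→{q0}; now {q0, q3}.
Read 'x': q0→∅, q3→∅; now ∅.
The set is empty and remains empty for the remaining 1 symbol.
The final set ∅ contains no accepting state.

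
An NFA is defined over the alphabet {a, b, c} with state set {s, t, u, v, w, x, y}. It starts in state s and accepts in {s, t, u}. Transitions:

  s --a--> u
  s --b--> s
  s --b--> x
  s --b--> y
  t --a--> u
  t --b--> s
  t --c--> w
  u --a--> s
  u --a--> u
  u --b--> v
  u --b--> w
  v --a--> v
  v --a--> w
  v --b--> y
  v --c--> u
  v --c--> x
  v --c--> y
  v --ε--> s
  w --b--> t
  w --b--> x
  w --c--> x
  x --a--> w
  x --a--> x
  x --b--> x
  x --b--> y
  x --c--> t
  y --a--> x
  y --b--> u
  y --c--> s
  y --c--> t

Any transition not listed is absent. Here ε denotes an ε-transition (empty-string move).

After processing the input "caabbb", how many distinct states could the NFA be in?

Start in {s}.
Read 'c': s→∅; now ∅.
The set is empty and remains empty for the remaining 5 symbols.
That set has 0 states.

0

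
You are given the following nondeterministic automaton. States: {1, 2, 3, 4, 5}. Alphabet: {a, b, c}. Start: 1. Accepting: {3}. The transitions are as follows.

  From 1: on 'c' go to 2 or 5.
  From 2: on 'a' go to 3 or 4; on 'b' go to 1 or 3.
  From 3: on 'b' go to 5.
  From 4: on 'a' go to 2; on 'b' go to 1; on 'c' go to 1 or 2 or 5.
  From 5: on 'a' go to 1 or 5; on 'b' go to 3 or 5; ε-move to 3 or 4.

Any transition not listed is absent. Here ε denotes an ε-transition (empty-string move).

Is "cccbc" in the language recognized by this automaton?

Yes

Start in {1}.
Read 'c': 1→{2, 5}; union {2, 5}; ε-closure = {2, 3, 4, 5}.
Read 'c': 2→∅, 3→∅, 4→{1, 2, 5}, 5→∅; union {1, 2, 5}; ε-closure = {1, 2, 3, 4, 5}.
Read 'c': 1→{2, 5}, 2→∅, 3→∅, 4→{1, 2, 5}, 5→∅; union {1, 2, 5}; ε-closure = {1, 2, 3, 4, 5}.
Read 'b': 1→∅, 2→{1, 3}, 3→{5}, 4→{1}, 5→{3, 5}; union {1, 3, 5}; ε-closure = {1, 3, 4, 5}.
Read 'c': 1→{2, 5}, 3→∅, 4→{1, 2, 5}, 5→∅; union {1, 2, 5}; ε-closure = {1, 2, 3, 4, 5}.
The final set {1, 2, 3, 4, 5} contains the accepting state 3.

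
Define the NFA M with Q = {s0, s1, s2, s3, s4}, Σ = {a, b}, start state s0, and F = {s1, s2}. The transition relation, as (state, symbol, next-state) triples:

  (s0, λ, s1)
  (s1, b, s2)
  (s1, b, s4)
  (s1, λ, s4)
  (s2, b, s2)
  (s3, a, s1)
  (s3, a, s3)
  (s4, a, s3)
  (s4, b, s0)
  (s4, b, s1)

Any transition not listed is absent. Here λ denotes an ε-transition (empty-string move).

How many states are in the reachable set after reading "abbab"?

Start: ε-closure({s0}) = {s0, s1, s4}.
Read 'a': {s0, s1, s4} → {s3}.
Read 'b': {s3} → ∅.
The set is empty and remains empty for the remaining 3 symbols.
That set has 0 states.

0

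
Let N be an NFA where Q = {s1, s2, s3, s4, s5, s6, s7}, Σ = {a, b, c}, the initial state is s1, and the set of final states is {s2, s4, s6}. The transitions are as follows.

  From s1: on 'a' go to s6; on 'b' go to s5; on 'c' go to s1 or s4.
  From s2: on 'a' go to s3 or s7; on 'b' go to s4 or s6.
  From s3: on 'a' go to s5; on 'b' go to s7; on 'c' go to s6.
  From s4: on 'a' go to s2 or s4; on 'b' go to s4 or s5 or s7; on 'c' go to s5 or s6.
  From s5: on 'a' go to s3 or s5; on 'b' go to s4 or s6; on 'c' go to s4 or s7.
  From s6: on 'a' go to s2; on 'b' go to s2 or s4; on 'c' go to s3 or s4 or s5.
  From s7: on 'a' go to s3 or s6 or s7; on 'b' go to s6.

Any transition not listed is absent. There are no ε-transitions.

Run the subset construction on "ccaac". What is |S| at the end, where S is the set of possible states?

Start in {s1}.
Read 'c': {s1} → {s1, s4}.
Read 'c': {s1, s4} → {s1, s4, s5, s6}.
Read 'a': {s1, s4, s5, s6} → {s2, s3, s4, s5, s6}.
Read 'a': {s2, s3, s4, s5, s6} → {s2, s3, s4, s5, s7}.
Read 'c': {s2, s3, s4, s5, s7} → {s4, s5, s6, s7}.
That set has 4 states.

4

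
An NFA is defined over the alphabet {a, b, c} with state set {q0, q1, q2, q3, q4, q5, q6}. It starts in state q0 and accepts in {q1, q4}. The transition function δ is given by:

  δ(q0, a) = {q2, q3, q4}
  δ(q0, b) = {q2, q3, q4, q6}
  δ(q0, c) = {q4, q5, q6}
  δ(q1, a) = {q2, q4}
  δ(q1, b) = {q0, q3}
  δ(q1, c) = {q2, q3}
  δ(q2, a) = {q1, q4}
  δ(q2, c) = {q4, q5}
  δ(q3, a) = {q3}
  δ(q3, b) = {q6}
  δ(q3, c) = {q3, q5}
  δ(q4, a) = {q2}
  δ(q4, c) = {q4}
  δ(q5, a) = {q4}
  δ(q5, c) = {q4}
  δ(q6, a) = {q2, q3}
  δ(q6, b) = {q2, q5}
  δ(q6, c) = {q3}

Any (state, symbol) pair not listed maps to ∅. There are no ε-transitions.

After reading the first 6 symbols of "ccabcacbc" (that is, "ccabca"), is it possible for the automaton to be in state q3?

Yes

Start in {q0}.
Read 'c': {q0} → {q4, q5, q6}.
Read 'c': {q4, q5, q6} → {q3, q4}.
Read 'a': {q3, q4} → {q2, q3}.
Read 'b': {q2, q3} → {q6}.
Read 'c': {q6} → {q3}.
Read 'a': {q3} → {q3}.
State q3 is in {q3}.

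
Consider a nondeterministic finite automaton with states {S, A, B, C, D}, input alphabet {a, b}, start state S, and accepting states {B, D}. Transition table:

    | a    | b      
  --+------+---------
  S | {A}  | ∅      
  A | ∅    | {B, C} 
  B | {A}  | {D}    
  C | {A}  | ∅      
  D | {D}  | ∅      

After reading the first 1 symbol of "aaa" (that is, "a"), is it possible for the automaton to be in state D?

Start in {S}.
Read 'a': {S} → {A}.
State D is not in {A}.

No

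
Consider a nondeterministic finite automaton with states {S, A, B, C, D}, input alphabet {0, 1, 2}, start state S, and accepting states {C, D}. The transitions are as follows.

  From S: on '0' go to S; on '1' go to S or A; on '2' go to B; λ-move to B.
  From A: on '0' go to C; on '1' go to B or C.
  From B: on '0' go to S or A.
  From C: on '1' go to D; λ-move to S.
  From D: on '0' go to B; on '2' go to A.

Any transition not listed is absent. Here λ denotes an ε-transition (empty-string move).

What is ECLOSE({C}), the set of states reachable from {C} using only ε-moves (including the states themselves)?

Begin with {C}.
ε-move C → S; add S.
ε-move S → B; add B.

{S, B, C}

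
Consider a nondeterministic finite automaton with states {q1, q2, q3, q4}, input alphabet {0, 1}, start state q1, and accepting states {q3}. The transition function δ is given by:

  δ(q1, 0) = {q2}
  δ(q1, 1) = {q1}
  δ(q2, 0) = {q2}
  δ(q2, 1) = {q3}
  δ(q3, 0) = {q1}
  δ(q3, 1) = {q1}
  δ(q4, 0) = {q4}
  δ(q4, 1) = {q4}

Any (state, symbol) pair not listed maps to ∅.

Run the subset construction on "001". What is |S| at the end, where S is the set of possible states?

Start in {q1}.
Read '0': {q1} → {q2}.
Read '0': {q2} → {q2}.
Read '1': {q2} → {q3}.
That set has 1 state.

1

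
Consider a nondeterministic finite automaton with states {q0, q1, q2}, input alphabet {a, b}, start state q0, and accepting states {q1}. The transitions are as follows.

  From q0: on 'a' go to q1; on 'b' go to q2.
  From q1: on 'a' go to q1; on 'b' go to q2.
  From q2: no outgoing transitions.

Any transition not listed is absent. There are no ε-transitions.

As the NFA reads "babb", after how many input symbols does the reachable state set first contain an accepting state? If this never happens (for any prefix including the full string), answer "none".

none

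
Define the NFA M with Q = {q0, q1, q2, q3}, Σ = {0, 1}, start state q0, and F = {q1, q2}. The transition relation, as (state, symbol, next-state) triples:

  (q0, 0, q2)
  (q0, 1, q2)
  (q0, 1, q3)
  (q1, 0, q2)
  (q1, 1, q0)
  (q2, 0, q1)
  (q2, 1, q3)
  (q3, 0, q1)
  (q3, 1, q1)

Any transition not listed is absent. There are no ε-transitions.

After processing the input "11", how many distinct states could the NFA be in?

2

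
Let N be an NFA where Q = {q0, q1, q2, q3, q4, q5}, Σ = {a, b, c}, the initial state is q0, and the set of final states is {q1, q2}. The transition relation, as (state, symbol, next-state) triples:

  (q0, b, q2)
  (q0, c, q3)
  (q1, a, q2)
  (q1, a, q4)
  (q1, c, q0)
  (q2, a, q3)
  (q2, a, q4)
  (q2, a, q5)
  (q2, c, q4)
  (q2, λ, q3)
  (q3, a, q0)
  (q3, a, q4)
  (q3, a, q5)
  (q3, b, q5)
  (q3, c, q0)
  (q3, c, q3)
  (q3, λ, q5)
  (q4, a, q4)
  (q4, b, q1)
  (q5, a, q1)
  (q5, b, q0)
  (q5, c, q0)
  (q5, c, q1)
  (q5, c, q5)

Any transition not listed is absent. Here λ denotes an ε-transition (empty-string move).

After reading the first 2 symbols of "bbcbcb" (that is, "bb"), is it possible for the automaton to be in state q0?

Yes

Start in {q0}.
Read 'b': q0→{q2}; union {q2}; ε-closure = {q2, q3, q5}.
Read 'b': q2→∅, q3→{q5}, q5→{q0}; now {q0, q5}.
State q0 is in {q0, q5}.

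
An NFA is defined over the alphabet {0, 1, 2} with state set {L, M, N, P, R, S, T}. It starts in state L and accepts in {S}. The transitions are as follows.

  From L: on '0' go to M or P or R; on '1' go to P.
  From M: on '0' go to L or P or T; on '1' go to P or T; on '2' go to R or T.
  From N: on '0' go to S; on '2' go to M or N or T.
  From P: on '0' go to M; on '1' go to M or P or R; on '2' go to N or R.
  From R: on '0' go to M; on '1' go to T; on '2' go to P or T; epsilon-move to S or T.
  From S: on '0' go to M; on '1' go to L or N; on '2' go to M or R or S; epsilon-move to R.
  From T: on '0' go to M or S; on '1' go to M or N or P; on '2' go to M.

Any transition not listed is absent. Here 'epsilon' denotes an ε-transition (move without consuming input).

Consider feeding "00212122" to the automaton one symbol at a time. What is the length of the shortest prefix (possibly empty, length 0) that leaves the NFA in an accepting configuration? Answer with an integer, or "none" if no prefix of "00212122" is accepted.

1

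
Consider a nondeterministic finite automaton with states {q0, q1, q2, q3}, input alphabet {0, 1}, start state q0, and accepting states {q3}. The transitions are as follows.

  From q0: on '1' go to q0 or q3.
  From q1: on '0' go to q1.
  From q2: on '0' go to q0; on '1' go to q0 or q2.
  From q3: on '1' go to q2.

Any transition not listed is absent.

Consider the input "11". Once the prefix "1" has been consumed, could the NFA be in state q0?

Yes

Start in {q0}.
Read '1': q0→{q0, q3}; now {q0, q3}.
State q0 is in {q0, q3}.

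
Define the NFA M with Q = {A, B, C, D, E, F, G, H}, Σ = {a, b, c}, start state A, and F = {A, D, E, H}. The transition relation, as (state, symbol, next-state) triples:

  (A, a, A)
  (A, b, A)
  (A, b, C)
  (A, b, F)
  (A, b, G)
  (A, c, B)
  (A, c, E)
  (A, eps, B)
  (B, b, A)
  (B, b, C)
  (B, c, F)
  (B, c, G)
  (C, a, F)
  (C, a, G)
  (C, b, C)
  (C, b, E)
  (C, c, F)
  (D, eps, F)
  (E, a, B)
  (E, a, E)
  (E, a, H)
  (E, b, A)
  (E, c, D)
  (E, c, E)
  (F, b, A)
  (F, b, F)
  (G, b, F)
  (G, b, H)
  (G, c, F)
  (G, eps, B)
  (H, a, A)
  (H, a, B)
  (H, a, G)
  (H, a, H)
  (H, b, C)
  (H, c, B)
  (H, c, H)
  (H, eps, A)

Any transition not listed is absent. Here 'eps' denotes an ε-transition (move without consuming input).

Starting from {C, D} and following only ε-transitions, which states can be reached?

{C, D, F}

Begin with {C, D}.
ε-move D → F; add F.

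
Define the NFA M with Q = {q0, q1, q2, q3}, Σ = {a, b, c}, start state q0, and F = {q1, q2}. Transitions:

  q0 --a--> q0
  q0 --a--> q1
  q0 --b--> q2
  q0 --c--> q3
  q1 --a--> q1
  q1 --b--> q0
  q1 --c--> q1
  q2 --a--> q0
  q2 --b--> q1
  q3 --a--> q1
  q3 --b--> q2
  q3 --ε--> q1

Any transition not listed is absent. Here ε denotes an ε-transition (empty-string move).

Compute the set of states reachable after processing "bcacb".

∅

Start in {q0}.
Read 'b': {q0} → {q2}.
Read 'c': {q2} → ∅.
The set is empty and remains empty for the remaining 3 symbols.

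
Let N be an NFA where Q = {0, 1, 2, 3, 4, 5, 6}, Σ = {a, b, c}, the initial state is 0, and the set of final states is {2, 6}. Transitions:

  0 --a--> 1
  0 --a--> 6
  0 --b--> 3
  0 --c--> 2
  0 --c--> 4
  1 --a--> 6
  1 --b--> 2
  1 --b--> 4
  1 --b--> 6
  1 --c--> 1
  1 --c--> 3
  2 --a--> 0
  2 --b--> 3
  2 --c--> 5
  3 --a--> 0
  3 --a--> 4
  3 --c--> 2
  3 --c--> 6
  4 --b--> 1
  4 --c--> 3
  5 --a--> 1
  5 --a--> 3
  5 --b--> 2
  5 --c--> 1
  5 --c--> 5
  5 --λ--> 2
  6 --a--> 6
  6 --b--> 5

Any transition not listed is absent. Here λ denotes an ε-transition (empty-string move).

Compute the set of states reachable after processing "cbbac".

{2, 4}

Start in {0}.
Read 'c': {0} → {2, 4}.
Read 'b': {2, 4} → {1, 3}.
Read 'b': {1, 3} → {2, 4, 6}.
Read 'a': {2, 4, 6} → {0, 6}.
Read 'c': {0, 6} → {2, 4}.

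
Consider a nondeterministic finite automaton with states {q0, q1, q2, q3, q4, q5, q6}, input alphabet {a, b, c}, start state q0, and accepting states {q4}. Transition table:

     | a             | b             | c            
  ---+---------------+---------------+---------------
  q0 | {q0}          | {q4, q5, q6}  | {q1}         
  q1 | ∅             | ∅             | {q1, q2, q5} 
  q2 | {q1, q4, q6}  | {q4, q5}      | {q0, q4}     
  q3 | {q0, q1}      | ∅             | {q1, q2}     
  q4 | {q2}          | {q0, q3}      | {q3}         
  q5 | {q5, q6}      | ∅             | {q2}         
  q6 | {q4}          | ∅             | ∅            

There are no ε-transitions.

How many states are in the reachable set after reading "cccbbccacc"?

6

Start in {q0}.
Read 'c': {q0} → {q1}.
Read 'c': {q1} → {q1, q2, q5}.
Read 'c': {q1, q2, q5} → {q0, q1, q2, q4, q5}.
Read 'b': {q0, q1, q2, q4, q5} → {q0, q3, q4, q5, q6}.
Read 'b': {q0, q3, q4, q5, q6} → {q0, q3, q4, q5, q6}.
Read 'c': {q0, q3, q4, q5, q6} → {q1, q2, q3}.
Read 'c': {q1, q2, q3} → {q0, q1, q2, q4, q5}.
Read 'a': {q0, q1, q2, q4, q5} → {q0, q1, q2, q4, q5, q6}.
Read 'c': {q0, q1, q2, q4, q5, q6} → {q0, q1, q2, q3, q4, q5}.
Read 'c': {q0, q1, q2, q3, q4, q5} → {q0, q1, q2, q3, q4, q5}.
That set has 6 states.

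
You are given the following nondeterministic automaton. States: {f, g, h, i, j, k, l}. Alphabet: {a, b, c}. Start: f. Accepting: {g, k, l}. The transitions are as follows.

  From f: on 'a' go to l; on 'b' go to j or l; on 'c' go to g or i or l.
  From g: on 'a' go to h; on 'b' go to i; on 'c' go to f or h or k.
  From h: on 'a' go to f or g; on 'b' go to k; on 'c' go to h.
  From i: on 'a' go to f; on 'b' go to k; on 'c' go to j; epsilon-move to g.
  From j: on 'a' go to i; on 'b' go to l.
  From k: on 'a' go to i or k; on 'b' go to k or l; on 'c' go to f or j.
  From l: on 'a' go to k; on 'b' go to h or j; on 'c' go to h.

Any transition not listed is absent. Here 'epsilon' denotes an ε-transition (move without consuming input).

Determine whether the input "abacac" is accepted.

Yes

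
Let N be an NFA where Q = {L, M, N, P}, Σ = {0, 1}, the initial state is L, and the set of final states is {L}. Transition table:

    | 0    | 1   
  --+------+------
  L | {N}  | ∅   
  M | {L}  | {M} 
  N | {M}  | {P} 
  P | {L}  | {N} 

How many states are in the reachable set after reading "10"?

0

Start in {L}.
Read '1': L→∅; now ∅.
The set is empty and remains empty for the remaining 1 symbol.
That set has 0 states.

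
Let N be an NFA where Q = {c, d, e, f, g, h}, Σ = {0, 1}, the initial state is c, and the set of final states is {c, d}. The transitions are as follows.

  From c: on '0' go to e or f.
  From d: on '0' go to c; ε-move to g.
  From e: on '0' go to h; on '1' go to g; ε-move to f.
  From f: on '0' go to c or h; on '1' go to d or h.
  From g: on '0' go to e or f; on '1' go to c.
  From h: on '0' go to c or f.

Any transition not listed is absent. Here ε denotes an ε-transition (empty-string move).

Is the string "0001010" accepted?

Yes

Start in {c}.
Read '0': {c} → {e, f}.
Read '0': {e, f} → {c, h}.
Read '0': {c, h} → {c, e, f}.
Read '1': {c, e, f} → {d, g, h}.
Read '0': {d, g, h} → {c, e, f}.
Read '1': {c, e, f} → {d, g, h}.
Read '0': {d, g, h} → {c, e, f}.
The final set {c, e, f} contains the accepting state c.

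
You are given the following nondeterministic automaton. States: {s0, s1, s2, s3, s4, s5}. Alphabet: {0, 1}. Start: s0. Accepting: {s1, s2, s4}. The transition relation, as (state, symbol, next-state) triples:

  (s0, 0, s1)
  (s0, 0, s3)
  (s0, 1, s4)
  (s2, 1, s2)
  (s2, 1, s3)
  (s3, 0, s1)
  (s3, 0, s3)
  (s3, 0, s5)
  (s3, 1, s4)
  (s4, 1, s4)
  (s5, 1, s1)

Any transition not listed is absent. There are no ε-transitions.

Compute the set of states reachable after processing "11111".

{s4}

Start in {s0}.
Read '1': s0→{s4}; now {s4}.
Read '1': s4→{s4}; now {s4}.
Read '1': s4→{s4}; now {s4}.
Read '1': s4→{s4}; now {s4}.
Read '1': s4→{s4}; now {s4}.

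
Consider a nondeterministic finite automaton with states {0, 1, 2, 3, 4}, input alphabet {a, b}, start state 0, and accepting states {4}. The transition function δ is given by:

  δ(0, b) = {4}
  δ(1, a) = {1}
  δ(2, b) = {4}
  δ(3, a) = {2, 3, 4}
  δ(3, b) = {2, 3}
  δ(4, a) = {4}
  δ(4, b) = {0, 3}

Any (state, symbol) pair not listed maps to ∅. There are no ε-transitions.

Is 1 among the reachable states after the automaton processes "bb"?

No

Start in {0}.
Read 'b': 0→{4}; now {4}.
Read 'b': 4→{0, 3}; now {0, 3}.
State 1 is not in {0, 3}.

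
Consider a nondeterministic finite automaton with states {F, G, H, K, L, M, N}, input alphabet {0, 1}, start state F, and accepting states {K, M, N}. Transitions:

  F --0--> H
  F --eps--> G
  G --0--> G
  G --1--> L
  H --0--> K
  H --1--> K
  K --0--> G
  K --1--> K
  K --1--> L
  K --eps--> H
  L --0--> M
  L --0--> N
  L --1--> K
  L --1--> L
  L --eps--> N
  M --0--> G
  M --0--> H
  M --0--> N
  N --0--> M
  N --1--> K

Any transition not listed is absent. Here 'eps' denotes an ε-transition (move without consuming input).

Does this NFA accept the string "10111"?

Yes

Start: ε-closure({F}) = {F, G}.
Read '1': {F, G} → {L, N}.
Read '0': {L, N} → {M, N}.
Read '1': {M, N} → {H, K}.
Read '1': {H, K} → {H, K, L, N}.
Read '1': {H, K, L, N} → {H, K, L, N}.
The final set {H, K, L, N} contains the accepting states K, N.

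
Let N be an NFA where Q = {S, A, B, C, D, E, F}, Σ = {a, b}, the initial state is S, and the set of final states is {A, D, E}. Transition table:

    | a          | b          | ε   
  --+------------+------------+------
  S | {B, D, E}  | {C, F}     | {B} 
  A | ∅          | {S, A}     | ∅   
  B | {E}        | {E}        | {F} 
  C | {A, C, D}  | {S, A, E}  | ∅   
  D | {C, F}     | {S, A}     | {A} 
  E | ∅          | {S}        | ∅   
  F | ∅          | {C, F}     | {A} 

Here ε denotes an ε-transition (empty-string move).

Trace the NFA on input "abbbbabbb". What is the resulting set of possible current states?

{S, A, B, C, E, F}

Start: ε-closure({S}) = {S, A, B, F}.
Read 'a': S→{B, D, E}, A→∅, B→{E}, F→∅; union {B, D, E}; ε-closure = {A, B, D, E, F}.
Read 'b': A→{S, A}, B→{E}, D→{S, A}, E→{S}, F→{C, F}; union {S, A, C, E, F}; ε-closure = {S, A, B, C, E, F}.
Read 'b': S→{C, F}, A→{S, A}, B→{E}, C→{S, A, E}, E→{S}, F→{C, F}; union {S, A, C, E, F}; ε-closure = {S, A, B, C, E, F}.
Read 'b': S→{C, F}, A→{S, A}, B→{E}, C→{S, A, E}, E→{S}, F→{C, F}; union {S, A, C, E, F}; ε-closure = {S, A, B, C, E, F}.
Read 'b': S→{C, F}, A→{S, A}, B→{E}, C→{S, A, E}, E→{S}, F→{C, F}; union {S, A, C, E, F}; ε-closure = {S, A, B, C, E, F}.
Read 'a': S→{B, D, E}, A→∅, B→{E}, C→{A, C, D}, E→∅, F→∅; union {A, B, C, D, E}; ε-closure = {A, B, C, D, E, F}.
Read 'b': A→{S, A}, B→{E}, C→{S, A, E}, D→{S, A}, E→{S}, F→{C, F}; union {S, A, C, E, F}; ε-closure = {S, A, B, C, E, F}.
Read 'b': S→{C, F}, A→{S, A}, B→{E}, C→{S, A, E}, E→{S}, F→{C, F}; union {S, A, C, E, F}; ε-closure = {S, A, B, C, E, F}.
Read 'b': S→{C, F}, A→{S, A}, B→{E}, C→{S, A, E}, E→{S}, F→{C, F}; union {S, A, C, E, F}; ε-closure = {S, A, B, C, E, F}.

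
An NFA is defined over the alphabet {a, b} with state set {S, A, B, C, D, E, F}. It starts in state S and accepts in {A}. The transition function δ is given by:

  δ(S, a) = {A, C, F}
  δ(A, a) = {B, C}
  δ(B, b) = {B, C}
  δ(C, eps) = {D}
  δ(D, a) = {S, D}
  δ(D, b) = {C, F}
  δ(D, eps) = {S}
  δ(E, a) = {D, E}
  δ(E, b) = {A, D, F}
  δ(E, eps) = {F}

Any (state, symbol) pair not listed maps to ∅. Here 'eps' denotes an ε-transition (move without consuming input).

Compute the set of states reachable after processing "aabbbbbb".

Start in {S}.
Read 'a': S→{A, C, F}; union {A, C, F}; ε-closure = {S, A, C, D, F}.
Read 'a': S→{A, C, F}, A→{B, C}, C→∅, D→{S, D}, F→∅; now {S, A, B, C, D, F}.
Read 'b': S→∅, A→∅, B→{B, C}, C→∅, D→{C, F}, F→∅; union {B, C, F}; ε-closure = {S, B, C, D, F}.
Read 'b': S→∅, B→{B, C}, C→∅, D→{C, F}, F→∅; union {B, C, F}; ε-closure = {S, B, C, D, F}.
Read 'b': S→∅, B→{B, C}, C→∅, D→{C, F}, F→∅; union {B, C, F}; ε-closure = {S, B, C, D, F}.
Read 'b': S→∅, B→{B, C}, C→∅, D→{C, F}, F→∅; union {B, C, F}; ε-closure = {S, B, C, D, F}.
Read 'b': S→∅, B→{B, C}, C→∅, D→{C, F}, F→∅; union {B, C, F}; ε-closure = {S, B, C, D, F}.
Read 'b': S→∅, B→{B, C}, C→∅, D→{C, F}, F→∅; union {B, C, F}; ε-closure = {S, B, C, D, F}.

{S, B, C, D, F}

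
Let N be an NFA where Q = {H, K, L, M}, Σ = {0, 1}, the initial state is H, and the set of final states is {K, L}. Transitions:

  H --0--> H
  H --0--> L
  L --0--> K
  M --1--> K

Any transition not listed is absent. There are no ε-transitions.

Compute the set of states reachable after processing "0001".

Start in {H}.
Read '0': {H} → {H, L}.
Read '0': {H, L} → {H, K, L}.
Read '0': {H, K, L} → {H, K, L}.
Read '1': {H, K, L} → ∅.

∅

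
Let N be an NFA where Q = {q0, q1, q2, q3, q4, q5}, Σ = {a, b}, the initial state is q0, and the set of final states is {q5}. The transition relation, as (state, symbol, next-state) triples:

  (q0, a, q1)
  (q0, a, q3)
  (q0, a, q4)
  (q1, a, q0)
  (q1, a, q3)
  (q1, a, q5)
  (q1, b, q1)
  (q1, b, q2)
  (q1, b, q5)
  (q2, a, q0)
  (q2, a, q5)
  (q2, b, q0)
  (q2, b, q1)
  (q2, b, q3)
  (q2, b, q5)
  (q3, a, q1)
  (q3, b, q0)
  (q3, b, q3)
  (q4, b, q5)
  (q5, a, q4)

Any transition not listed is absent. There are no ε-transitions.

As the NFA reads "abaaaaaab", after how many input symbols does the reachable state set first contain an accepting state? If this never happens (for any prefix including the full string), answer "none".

2

Start in {q0}.
Read 'a': {q0} → {q1, q3, q4}.
Read 'b': {q1, q3, q4} → {q0, q1, q2, q3, q5}.
None of the earlier sets intersect F, but {q0, q1, q2, q3, q5} does.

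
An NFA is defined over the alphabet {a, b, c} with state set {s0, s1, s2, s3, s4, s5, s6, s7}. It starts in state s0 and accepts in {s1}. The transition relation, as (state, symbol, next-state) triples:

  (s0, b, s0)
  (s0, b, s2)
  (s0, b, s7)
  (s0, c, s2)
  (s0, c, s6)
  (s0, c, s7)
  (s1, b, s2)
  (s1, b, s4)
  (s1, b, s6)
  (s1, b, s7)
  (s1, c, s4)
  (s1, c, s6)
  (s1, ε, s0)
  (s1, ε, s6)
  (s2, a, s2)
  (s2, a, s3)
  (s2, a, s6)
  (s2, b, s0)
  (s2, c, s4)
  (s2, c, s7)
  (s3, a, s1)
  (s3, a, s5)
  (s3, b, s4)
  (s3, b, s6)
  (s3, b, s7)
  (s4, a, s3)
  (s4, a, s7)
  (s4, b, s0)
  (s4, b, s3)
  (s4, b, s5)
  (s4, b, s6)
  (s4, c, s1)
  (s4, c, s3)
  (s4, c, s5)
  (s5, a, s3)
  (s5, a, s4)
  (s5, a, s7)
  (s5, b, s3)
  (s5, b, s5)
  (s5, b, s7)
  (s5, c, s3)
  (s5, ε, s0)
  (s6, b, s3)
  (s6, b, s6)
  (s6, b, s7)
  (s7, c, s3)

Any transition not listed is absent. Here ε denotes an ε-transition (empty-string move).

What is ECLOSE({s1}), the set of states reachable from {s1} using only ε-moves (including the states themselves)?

{s0, s1, s6}

Begin with {s1}.
ε-move s1 → s0; add s0.
ε-move s1 → s6; add s6.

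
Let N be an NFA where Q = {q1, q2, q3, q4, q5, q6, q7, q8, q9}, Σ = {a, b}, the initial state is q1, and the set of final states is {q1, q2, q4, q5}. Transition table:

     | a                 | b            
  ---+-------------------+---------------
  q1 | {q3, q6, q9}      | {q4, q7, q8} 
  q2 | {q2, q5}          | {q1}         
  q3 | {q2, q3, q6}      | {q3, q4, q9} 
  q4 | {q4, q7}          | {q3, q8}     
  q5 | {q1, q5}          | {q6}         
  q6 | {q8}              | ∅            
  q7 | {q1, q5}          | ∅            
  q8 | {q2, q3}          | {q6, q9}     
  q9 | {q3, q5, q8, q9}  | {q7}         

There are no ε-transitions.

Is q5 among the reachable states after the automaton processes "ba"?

Yes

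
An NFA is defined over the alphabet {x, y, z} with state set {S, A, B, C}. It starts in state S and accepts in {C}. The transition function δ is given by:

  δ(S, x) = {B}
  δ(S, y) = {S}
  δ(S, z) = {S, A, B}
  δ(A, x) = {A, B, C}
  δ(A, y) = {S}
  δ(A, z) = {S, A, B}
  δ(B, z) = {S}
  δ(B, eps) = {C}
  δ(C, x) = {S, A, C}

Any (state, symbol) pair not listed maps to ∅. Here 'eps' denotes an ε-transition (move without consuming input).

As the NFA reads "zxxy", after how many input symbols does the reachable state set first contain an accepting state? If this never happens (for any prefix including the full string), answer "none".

1

Start in {S}.
Read 'z': S→{S, A, B}; union {S, A, B}; ε-closure = {S, A, B, C}.
None of the earlier sets intersect F, but {S, A, B, C} does.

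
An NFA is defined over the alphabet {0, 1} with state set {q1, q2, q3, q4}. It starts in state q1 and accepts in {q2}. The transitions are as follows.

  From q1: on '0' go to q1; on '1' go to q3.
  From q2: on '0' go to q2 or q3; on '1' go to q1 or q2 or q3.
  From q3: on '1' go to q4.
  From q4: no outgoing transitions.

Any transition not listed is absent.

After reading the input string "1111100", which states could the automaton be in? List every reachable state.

∅

Start in {q1}.
Read '1': q1→{q3}; now {q3}.
Read '1': q3→{q4}; now {q4}.
Read '1': q4→∅; now ∅.
The set is empty and remains empty for the remaining 4 symbols.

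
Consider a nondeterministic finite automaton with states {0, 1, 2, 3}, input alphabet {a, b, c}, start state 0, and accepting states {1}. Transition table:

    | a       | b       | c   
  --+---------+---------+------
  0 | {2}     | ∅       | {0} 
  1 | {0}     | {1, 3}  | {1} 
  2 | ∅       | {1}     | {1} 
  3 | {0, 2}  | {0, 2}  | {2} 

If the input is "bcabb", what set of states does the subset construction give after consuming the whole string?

∅

Start in {0}.
Read 'b': 0→∅; now ∅.
The set is empty and remains empty for the remaining 4 symbols.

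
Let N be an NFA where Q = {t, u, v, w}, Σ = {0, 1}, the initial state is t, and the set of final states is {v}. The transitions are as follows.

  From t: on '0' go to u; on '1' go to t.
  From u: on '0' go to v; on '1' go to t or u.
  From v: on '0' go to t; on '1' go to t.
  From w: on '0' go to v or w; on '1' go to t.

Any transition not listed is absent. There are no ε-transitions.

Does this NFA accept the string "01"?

No

Start in {t}.
Read '0': t→{u}; now {u}.
Read '1': u→{t, u}; now {t, u}.
The final set {t, u} contains no accepting state.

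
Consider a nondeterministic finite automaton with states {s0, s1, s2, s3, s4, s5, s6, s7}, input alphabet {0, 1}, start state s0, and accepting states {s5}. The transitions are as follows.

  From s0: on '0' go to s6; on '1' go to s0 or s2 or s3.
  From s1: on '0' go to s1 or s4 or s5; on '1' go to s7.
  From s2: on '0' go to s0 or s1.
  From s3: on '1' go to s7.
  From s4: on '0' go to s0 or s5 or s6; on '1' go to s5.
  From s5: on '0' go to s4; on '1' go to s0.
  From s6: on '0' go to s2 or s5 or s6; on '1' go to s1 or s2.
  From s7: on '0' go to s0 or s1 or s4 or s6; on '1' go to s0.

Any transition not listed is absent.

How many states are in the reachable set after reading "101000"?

6

Start in {s0}.
Read '1': s0→{s0, s2, s3}; now {s0, s2, s3}.
Read '0': s0→{s6}, s2→{s0, s1}, s3→∅; now {s0, s1, s6}.
Read '1': s0→{s0, s2, s3}, s1→{s7}, s6→{s1, s2}; now {s0, s1, s2, s3, s7}.
Read '0': s0→{s6}, s1→{s1, s4, s5}, s2→{s0, s1}, s3→∅, s7→{s0, s1, s4, s6}; now {s0, s1, s4, s5, s6}.
Read '0': s0→{s6}, s1→{s1, s4, s5}, s4→{s0, s5, s6}, s5→{s4}, s6→{s2, s5, s6}; now {s0, s1, s2, s4, s5, s6}.
Read '0': s0→{s6}, s1→{s1, s4, s5}, s2→{s0, s1}, s4→{s0, s5, s6}, s5→{s4}, s6→{s2, s5, s6}; now {s0, s1, s2, s4, s5, s6}.
That set has 6 states.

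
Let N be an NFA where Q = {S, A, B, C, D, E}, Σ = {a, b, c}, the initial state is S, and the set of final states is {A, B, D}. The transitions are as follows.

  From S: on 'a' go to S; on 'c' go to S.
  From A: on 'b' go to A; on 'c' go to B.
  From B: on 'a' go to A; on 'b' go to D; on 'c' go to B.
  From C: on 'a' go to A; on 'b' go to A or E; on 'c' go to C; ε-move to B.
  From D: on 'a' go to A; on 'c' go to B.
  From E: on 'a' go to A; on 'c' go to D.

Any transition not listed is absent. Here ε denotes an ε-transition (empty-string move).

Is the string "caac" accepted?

Start in {S}.
Read 'c': {S} → {S}.
Read 'a': {S} → {S}.
Read 'a': {S} → {S}.
Read 'c': {S} → {S}.
The final set {S} contains no accepting state.

No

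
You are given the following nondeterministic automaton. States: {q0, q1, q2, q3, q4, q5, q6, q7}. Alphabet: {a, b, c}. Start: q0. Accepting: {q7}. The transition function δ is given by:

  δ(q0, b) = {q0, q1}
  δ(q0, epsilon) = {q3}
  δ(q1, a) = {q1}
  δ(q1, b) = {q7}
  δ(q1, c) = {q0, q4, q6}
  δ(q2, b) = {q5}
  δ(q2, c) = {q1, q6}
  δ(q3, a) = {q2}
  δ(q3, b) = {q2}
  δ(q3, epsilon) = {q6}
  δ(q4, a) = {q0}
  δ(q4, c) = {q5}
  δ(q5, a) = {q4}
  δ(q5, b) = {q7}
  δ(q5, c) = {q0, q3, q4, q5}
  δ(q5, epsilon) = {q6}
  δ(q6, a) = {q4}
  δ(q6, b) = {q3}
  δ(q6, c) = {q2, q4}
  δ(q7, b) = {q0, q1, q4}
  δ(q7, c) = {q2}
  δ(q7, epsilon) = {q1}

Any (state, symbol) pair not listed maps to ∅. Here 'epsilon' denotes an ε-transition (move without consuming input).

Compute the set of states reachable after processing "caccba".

{q1, q2, q4}

Start: ε-closure({q0}) = {q0, q3, q6}.
Read 'c': {q0, q3, q6} → {q2, q4}.
Read 'a': {q2, q4} → {q0, q3, q6}.
Read 'c': {q0, q3, q6} → {q2, q4}.
Read 'c': {q2, q4} → {q1, q5, q6}.
Read 'b': {q1, q5, q6} → {q1, q3, q6, q7}.
Read 'a': {q1, q3, q6, q7} → {q1, q2, q4}.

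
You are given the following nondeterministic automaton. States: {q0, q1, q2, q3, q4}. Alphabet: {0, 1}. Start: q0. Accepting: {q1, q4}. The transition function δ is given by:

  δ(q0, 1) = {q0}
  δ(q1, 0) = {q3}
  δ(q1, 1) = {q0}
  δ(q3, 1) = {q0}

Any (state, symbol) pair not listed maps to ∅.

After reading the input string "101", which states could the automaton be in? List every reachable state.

Start in {q0}.
Read '1': {q0} → {q0}.
Read '0': {q0} → ∅.
The set is empty and remains empty for the remaining 1 symbol.

∅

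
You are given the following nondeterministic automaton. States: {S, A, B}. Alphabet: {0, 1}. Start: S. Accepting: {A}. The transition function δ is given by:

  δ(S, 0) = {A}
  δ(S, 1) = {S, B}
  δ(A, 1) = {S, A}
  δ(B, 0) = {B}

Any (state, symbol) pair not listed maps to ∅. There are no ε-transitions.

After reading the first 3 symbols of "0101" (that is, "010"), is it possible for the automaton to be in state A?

Start in {S}.
Read '0': S→{A}; now {A}.
Read '1': A→{S, A}; now {S, A}.
Read '0': S→{A}, A→∅; now {A}.
State A is in {A}.

Yes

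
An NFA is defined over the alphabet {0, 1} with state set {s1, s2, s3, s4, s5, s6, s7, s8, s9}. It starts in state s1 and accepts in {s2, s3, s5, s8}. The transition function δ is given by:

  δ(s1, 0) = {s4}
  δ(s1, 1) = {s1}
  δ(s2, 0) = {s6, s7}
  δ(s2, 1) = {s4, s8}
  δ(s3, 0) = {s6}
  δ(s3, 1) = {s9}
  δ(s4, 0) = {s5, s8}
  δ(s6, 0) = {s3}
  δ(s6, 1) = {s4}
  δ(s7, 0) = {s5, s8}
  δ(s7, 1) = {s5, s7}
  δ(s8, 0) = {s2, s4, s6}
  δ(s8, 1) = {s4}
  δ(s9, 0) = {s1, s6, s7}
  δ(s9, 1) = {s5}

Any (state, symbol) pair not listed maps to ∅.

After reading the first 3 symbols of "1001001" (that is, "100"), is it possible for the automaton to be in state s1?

Start in {s1}.
Read '1': s1→{s1}; now {s1}.
Read '0': s1→{s4}; now {s4}.
Read '0': s4→{s5, s8}; now {s5, s8}.
State s1 is not in {s5, s8}.

No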